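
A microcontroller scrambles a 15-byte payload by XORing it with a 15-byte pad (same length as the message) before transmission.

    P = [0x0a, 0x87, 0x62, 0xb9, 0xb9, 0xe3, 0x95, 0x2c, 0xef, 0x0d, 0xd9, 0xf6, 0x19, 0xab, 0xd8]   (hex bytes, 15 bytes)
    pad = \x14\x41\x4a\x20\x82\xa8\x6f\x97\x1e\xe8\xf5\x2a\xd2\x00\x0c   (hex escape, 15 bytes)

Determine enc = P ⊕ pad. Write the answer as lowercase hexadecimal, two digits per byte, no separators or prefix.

1ec628993b4bfabbf1e52cdccbabd4

XOR is its own inverse, so applying the key byte-wise gives the result directly.
0a xor 14 = 1e
87 xor 41 = c6
62 xor 4a = 28
b9 xor 20 = 99
b9 xor 82 = 3b
e3 xor a8 = 4b
95 xor 6f = fa
2c xor 97 = bb
ef xor 1e = f1
0d xor e8 = e5
d9 xor f5 = 2c
f6 xor 2a = dc
19 xor d2 = cb
ab xor 00 = ab
d8 xor 0c = d4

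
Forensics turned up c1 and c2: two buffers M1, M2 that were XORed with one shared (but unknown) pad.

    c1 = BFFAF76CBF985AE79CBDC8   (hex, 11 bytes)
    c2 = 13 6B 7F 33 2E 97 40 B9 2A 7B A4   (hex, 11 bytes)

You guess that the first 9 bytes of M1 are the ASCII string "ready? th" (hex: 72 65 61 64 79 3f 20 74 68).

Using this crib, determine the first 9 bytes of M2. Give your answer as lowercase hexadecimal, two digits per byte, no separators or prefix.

def4e93be8303a2ade

First, c1 ⊕ c2 = (M1 ⊕ K) ⊕ (M2 ⊕ K) = M1 ⊕ M2, so the key drops out. Then M2 = (M1 ⊕ M2) ⊕ M1 over the first 9 bytes.
byte 0: (bf ^ 13) ^ 72 = ac ^ 72 = de
byte 1: (fa ^ 6b) ^ 65 = 91 ^ 65 = f4
byte 2: (f7 ^ 7f) ^ 61 = 88 ^ 61 = e9
byte 3: (6c ^ 33) ^ 64 = 5f ^ 64 = 3b
byte 4: (bf ^ 2e) ^ 79 = 91 ^ 79 = e8
byte 5: (98 ^ 97) ^ 3f = 0f ^ 3f = 30
byte 6: (5a ^ 40) ^ 20 = 1a ^ 20 = 3a
byte 7: (e7 ^ b9) ^ 74 = 5e ^ 74 = 2a
byte 8: (9c ^ 2a) ^ 68 = b6 ^ 68 = de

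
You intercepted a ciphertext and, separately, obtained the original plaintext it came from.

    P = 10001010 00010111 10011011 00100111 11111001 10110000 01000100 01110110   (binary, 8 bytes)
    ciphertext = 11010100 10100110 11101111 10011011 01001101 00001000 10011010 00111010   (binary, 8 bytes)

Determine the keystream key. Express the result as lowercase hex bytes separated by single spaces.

5e b1 74 bc b4 b8 de 4c

Since ciphertext = P ⊕ key, XORing both sides with P gives key = P ⊕ ciphertext.
138 XOR 212 =  94
 23 XOR 166 = 177
155 XOR 239 = 116
 39 XOR 155 = 188
249 XOR  77 = 180
176 XOR   8 = 184
 68 XOR 154 = 222
118 XOR  58 =  76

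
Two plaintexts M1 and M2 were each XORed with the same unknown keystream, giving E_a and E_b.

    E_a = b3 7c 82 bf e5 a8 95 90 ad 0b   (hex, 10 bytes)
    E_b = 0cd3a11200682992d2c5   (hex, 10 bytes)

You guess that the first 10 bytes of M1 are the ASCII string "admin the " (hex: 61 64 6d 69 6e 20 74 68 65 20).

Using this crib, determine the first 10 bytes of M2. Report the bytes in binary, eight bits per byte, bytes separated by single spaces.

First, E_a ⊕ E_b = (M1 ⊕ K) ⊕ (M2 ⊕ K) = M1 ⊕ M2, so the key drops out. Then M2 = (M1 ⊕ M2) ⊕ M1 over the first 10 bytes.
byte 0: (b3 ⊕ 0c) ⊕ 61 = bf ⊕ 61 = de
byte 1: (7c ⊕ d3) ⊕ 64 = af ⊕ 64 = cb
byte 2: (82 ⊕ a1) ⊕ 6d = 23 ⊕ 6d = 4e
byte 3: (bf ⊕ 12) ⊕ 69 = ad ⊕ 69 = c4
byte 4: (e5 ⊕ 00) ⊕ 6e = e5 ⊕ 6e = 8b
byte 5: (a8 ⊕ 68) ⊕ 20 = c0 ⊕ 20 = e0
byte 6: (95 ⊕ 29) ⊕ 74 = bc ⊕ 74 = c8
byte 7: (90 ⊕ 92) ⊕ 68 = 02 ⊕ 68 = 6a
byte 8: (ad ⊕ d2) ⊕ 65 = 7f ⊕ 65 = 1a
byte 9: (0b ⊕ c5) ⊕ 20 = ce ⊕ 20 = ee

11011110 11001011 01001110 11000100 10001011 11100000 11001000 01101010 00011010 11101110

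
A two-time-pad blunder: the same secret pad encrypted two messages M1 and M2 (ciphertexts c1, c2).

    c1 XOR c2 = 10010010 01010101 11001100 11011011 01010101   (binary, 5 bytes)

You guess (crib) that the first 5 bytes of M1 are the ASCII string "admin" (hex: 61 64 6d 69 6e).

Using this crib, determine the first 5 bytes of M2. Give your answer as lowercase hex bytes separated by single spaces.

f3 31 a1 b2 3b

Since c1 ⊕ c2 = M1 ⊕ M2, XORing with the guessed M1 bytes yields the corresponding M2 bytes: M2 = (c1 ⊕ c2) ⊕ M1.
byte 0: 92 ⊕ 61 = f3
byte 1: 55 ⊕ 64 = 31
byte 2: cc ⊕ 6d = a1
byte 3: db ⊕ 69 = b2
byte 4: 55 ⊕ 6e = 3b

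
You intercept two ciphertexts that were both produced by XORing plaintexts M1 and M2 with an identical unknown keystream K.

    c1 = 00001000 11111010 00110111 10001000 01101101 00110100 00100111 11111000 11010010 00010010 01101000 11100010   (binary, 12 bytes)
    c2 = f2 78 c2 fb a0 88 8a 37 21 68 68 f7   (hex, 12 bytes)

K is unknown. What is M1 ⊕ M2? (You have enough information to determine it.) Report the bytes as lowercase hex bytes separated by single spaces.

fa 82 f5 73 cd bc ad cf f3 7a 00 15

c1 ⊕ c2 = (M1 ⊕ K) ⊕ (M2 ⊕ K) = M1 ⊕ M2 — the shared key cancels under XOR.
00001000 ^ 11110010 = 11111010
11111010 ^ 01111000 = 10000010
00110111 ^ 11000010 = 11110101
10001000 ^ 11111011 = 01110011
01101101 ^ 10100000 = 11001101
00110100 ^ 10001000 = 10111100
00100111 ^ 10001010 = 10101101
11111000 ^ 00110111 = 11001111
11010010 ^ 00100001 = 11110011
00010010 ^ 01101000 = 01111010
01101000 ^ 01101000 = 00000000
11100010 ^ 11110111 = 00010101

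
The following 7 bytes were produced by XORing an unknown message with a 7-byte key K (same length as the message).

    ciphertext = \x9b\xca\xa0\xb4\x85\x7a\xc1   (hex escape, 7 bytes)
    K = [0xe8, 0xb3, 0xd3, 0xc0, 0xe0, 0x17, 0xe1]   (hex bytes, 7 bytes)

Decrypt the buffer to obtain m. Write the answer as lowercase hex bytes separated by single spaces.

XOR is its own inverse, so applying the key byte-wise gives the result directly.
9b xor e8 = 73
ca xor b3 = 79
a0 xor d3 = 73
b4 xor c0 = 74
85 xor e0 = 65
7a xor 17 = 6d
c1 xor e1 = 20

73 79 73 74 65 6d 20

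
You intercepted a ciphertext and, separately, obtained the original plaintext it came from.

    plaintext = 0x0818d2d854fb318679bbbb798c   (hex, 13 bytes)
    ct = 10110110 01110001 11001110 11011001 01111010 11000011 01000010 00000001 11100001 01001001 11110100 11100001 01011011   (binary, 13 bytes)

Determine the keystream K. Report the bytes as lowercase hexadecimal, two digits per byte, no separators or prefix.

Since ct = plaintext ⊕ K, XORing both sides with plaintext gives K = plaintext ⊕ ct.
08 xor b6 = be
18 xor 71 = 69
d2 xor ce = 1c
d8 xor d9 = 01
54 xor 7a = 2e
fb xor c3 = 38
31 xor 42 = 73
86 xor 01 = 87
79 xor e1 = 98
bb xor 49 = f2
bb xor f4 = 4f
79 xor e1 = 98
8c xor 5b = d7

be691c012e38738798f24f98d7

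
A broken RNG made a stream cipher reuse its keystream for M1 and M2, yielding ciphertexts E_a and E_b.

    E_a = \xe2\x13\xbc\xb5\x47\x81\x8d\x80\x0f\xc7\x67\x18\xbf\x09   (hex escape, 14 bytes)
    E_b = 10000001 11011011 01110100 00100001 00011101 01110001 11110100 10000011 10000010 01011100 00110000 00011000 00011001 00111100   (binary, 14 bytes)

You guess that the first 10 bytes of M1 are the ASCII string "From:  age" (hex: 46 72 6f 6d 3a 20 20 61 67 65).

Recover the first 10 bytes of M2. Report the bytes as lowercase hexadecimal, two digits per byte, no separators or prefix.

25baa7f960d05962eafe

First, E_a ⊕ E_b = (M1 ⊕ K) ⊕ (M2 ⊕ K) = M1 ⊕ M2, so the key drops out. Then M2 = (M1 ⊕ M2) ⊕ M1 over the first 10 bytes.
byte 0: (e2 ⊕ 81) ⊕ 46 = 63 ⊕ 46 = 25
byte 1: (13 ⊕ db) ⊕ 72 = c8 ⊕ 72 = ba
byte 2: (bc ⊕ 74) ⊕ 6f = c8 ⊕ 6f = a7
byte 3: (b5 ⊕ 21) ⊕ 6d = 94 ⊕ 6d = f9
byte 4: (47 ⊕ 1d) ⊕ 3a = 5a ⊕ 3a = 60
byte 5: (81 ⊕ 71) ⊕ 20 = f0 ⊕ 20 = d0
byte 6: (8d ⊕ f4) ⊕ 20 = 79 ⊕ 20 = 59
byte 7: (80 ⊕ 83) ⊕ 61 = 03 ⊕ 61 = 62
byte 8: (0f ⊕ 82) ⊕ 67 = 8d ⊕ 67 = ea
byte 9: (c7 ⊕ 5c) ⊕ 65 = 9b ⊕ 65 = fe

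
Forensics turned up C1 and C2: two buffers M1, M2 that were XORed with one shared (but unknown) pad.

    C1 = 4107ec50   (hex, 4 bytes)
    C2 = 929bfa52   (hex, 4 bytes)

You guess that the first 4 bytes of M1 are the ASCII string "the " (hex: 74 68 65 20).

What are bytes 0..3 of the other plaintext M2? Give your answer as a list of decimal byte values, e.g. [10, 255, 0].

First, C1 ⊕ C2 = (M1 ⊕ K) ⊕ (M2 ⊕ K) = M1 ⊕ M2, so the key drops out. Then M2 = (M1 ⊕ M2) ⊕ M1 over the first 4 bytes.
byte 0: (41 ^ 92) ^ 74 = d3 ^ 74 = a7
byte 1: (07 ^ 9b) ^ 68 = 9c ^ 68 = f4
byte 2: (ec ^ fa) ^ 65 = 16 ^ 65 = 73
byte 3: (50 ^ 52) ^ 20 = 02 ^ 20 = 22

[167, 244, 115, 34]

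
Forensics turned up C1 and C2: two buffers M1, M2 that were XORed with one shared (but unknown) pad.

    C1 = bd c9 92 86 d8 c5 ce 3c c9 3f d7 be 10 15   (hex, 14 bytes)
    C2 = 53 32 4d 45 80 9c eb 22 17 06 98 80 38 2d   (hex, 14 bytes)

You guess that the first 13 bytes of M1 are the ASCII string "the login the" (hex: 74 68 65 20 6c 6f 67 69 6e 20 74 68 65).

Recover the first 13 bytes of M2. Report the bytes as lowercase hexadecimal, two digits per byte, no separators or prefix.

9a93bae334364277b0193b564d

First, C1 ⊕ C2 = (M1 ⊕ K) ⊕ (M2 ⊕ K) = M1 ⊕ M2, so the key drops out. Then M2 = (M1 ⊕ M2) ⊕ M1 over the first 13 bytes.
byte 0: (bd ^ 53) ^ 74 = ee ^ 74 = 9a
byte 1: (c9 ^ 32) ^ 68 = fb ^ 68 = 93
byte 2: (92 ^ 4d) ^ 65 = df ^ 65 = ba
byte 3: (86 ^ 45) ^ 20 = c3 ^ 20 = e3
byte 4: (d8 ^ 80) ^ 6c = 58 ^ 6c = 34
byte 5: (c5 ^ 9c) ^ 6f = 59 ^ 6f = 36
byte 6: (ce ^ eb) ^ 67 = 25 ^ 67 = 42
byte 7: (3c ^ 22) ^ 69 = 1e ^ 69 = 77
byte 8: (c9 ^ 17) ^ 6e = de ^ 6e = b0
byte 9: (3f ^ 06) ^ 20 = 39 ^ 20 = 19
byte 10: (d7 ^ 98) ^ 74 = 4f ^ 74 = 3b
byte 11: (be ^ 80) ^ 68 = 3e ^ 68 = 56
byte 12: (10 ^ 38) ^ 65 = 28 ^ 65 = 4d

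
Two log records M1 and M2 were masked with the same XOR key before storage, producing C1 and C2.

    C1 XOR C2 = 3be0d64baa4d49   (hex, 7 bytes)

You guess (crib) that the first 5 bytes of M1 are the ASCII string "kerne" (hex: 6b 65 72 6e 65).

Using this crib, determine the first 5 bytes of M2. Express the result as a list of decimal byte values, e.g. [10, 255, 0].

[80, 133, 164, 37, 207]

Since C1 ⊕ C2 = M1 ⊕ M2, XORing with the guessed M1 bytes yields the corresponding M2 bytes: M2 = (C1 ⊕ C2) ⊕ M1.
byte 0:  59 ^ 107 =  80
byte 1: 224 ^ 101 = 133
byte 2: 214 ^ 114 = 164
byte 3:  75 ^ 110 =  37
byte 4: 170 ^ 101 = 207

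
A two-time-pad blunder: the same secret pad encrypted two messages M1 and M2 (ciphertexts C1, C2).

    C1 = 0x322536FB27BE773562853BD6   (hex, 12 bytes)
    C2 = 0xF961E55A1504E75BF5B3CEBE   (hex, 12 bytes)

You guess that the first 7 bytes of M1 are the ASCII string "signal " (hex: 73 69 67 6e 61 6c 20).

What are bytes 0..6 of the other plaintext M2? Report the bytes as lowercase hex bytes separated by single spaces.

b8 2d b4 cf 53 d6 b0

First, C1 ⊕ C2 = (M1 ⊕ K) ⊕ (M2 ⊕ K) = M1 ⊕ M2, so the key drops out. Then M2 = (M1 ⊕ M2) ⊕ M1 over the first 7 bytes.
byte 0: (32 xor f9) xor 73 = cb xor 73 = b8
byte 1: (25 xor 61) xor 69 = 44 xor 69 = 2d
byte 2: (36 xor e5) xor 67 = d3 xor 67 = b4
byte 3: (fb xor 5a) xor 6e = a1 xor 6e = cf
byte 4: (27 xor 15) xor 61 = 32 xor 61 = 53
byte 5: (be xor 04) xor 6c = ba xor 6c = d6
byte 6: (77 xor e7) xor 20 = 90 xor 20 = b0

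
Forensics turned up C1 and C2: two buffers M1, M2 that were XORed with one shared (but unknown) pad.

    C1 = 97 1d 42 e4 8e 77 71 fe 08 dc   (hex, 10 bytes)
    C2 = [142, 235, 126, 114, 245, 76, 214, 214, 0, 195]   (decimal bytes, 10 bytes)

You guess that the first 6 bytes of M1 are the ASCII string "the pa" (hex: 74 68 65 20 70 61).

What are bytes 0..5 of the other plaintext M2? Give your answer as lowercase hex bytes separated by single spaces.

6d 9e 59 b6 0b 5a

First, C1 ⊕ C2 = (M1 ⊕ K) ⊕ (M2 ⊕ K) = M1 ⊕ M2, so the key drops out. Then M2 = (M1 ⊕ M2) ⊕ M1 over the first 6 bytes.
byte 0: (97 ⊕ 8e) ⊕ 74 = 19 ⊕ 74 = 6d
byte 1: (1d ⊕ eb) ⊕ 68 = f6 ⊕ 68 = 9e
byte 2: (42 ⊕ 7e) ⊕ 65 = 3c ⊕ 65 = 59
byte 3: (e4 ⊕ 72) ⊕ 20 = 96 ⊕ 20 = b6
byte 4: (8e ⊕ f5) ⊕ 70 = 7b ⊕ 70 = 0b
byte 5: (77 ⊕ 4c) ⊕ 61 = 3b ⊕ 61 = 5a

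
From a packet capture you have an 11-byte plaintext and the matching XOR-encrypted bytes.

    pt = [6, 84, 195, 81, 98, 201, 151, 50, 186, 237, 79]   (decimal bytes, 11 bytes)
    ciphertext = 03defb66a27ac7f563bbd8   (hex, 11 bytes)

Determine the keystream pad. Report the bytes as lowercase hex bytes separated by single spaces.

05 8a 38 37 c0 b3 50 c7 d9 56 97

Since ciphertext = pt ⊕ pad, XORing both sides with pt gives pad = pt ⊕ ciphertext.
06 ⊕ 03 = 05
54 ⊕ de = 8a
c3 ⊕ fb = 38
51 ⊕ 66 = 37
62 ⊕ a2 = c0
c9 ⊕ 7a = b3
97 ⊕ c7 = 50
32 ⊕ f5 = c7
ba ⊕ 63 = d9
ed ⊕ bb = 56
4f ⊕ d8 = 97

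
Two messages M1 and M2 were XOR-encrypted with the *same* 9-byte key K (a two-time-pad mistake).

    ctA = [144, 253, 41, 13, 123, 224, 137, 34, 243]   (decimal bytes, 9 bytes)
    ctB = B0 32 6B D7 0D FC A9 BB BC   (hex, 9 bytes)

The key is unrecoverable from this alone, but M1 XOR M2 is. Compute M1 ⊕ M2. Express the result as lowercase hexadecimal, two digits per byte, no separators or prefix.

ctA ⊕ ctB = (M1 ⊕ K) ⊕ (M2 ⊕ K) = M1 ⊕ M2 — the shared key cancels under XOR.
byte 0: 10010000 XOR 10110000 = 00100000
byte 1: 11111101 XOR 00110010 = 11001111
byte 2: 00101001 XOR 01101011 = 01000010
byte 3: 00001101 XOR 11010111 = 11011010
byte 4: 01111011 XOR 00001101 = 01110110
byte 5: 11100000 XOR 11111100 = 00011100
byte 6: 10001001 XOR 10101001 = 00100000
byte 7: 00100010 XOR 10111011 = 10011001
byte 8: 11110011 XOR 10111100 = 01001111

20cf42da761c20994f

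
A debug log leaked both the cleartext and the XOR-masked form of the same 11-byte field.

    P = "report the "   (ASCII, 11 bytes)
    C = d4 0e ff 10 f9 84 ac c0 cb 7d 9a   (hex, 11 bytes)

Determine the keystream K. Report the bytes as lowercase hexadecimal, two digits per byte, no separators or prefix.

a66b8f7f8bf08cb4a318ba

Since C = P ⊕ K, XORing both sides with P gives K = P ⊕ C.
114 xor 212 = 166
101 xor  14 = 107
112 xor 255 = 143
111 xor  16 = 127
114 xor 249 = 139
116 xor 132 = 240
 32 xor 172 = 140
116 xor 192 = 180
104 xor 203 = 163
101 xor 125 =  24
 32 xor 154 = 186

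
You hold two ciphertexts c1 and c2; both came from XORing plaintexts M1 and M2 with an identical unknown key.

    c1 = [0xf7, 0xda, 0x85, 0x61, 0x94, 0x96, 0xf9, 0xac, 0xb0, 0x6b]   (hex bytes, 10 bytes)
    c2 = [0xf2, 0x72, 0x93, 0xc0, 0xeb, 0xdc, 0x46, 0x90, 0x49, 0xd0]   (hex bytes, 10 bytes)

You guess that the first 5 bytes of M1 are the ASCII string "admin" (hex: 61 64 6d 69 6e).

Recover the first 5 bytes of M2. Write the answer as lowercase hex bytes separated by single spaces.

64 cc 7b c8 11

First, c1 ⊕ c2 = (M1 ⊕ K) ⊕ (M2 ⊕ K) = M1 ⊕ M2, so the key drops out. Then M2 = (M1 ⊕ M2) ⊕ M1 over the first 5 bytes.
byte 0: (f7 ^ f2) ^ 61 = 05 ^ 61 = 64
byte 1: (da ^ 72) ^ 64 = a8 ^ 64 = cc
byte 2: (85 ^ 93) ^ 6d = 16 ^ 6d = 7b
byte 3: (61 ^ c0) ^ 69 = a1 ^ 69 = c8
byte 4: (94 ^ eb) ^ 6e = 7f ^ 6e = 11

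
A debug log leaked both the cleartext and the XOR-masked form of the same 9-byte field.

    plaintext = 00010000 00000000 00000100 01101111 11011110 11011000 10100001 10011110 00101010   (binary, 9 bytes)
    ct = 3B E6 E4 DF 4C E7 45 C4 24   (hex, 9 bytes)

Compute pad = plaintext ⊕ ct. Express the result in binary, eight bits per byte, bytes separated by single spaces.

00101011 11100110 11100000 10110000 10010010 00111111 11100100 01011010 00001110

Since ct = plaintext ⊕ pad, XORing both sides with plaintext gives pad = plaintext ⊕ ct.
byte 0: 10 ⊕ 3b = 2b
byte 1: 00 ⊕ e6 = e6
byte 2: 04 ⊕ e4 = e0
byte 3: 6f ⊕ df = b0
byte 4: de ⊕ 4c = 92
byte 5: d8 ⊕ e7 = 3f
byte 6: a1 ⊕ 45 = e4
byte 7: 9e ⊕ c4 = 5a
byte 8: 2a ⊕ 24 = 0e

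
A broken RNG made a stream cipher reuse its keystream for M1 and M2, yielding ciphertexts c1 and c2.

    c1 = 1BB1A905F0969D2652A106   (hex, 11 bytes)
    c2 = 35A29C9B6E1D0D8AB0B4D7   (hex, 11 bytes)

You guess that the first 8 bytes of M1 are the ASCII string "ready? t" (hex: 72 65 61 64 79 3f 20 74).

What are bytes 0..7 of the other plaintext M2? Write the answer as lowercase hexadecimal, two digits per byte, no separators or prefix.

5c7654fae7b4b0d8

First, c1 ⊕ c2 = (M1 ⊕ K) ⊕ (M2 ⊕ K) = M1 ⊕ M2, so the key drops out. Then M2 = (M1 ⊕ M2) ⊕ M1 over the first 8 bytes.
byte 0: (1b ⊕ 35) ⊕ 72 = 2e ⊕ 72 = 5c
byte 1: (b1 ⊕ a2) ⊕ 65 = 13 ⊕ 65 = 76
byte 2: (a9 ⊕ 9c) ⊕ 61 = 35 ⊕ 61 = 54
byte 3: (05 ⊕ 9b) ⊕ 64 = 9e ⊕ 64 = fa
byte 4: (f0 ⊕ 6e) ⊕ 79 = 9e ⊕ 79 = e7
byte 5: (96 ⊕ 1d) ⊕ 3f = 8b ⊕ 3f = b4
byte 6: (9d ⊕ 0d) ⊕ 20 = 90 ⊕ 20 = b0
byte 7: (26 ⊕ 8a) ⊕ 74 = ac ⊕ 74 = d8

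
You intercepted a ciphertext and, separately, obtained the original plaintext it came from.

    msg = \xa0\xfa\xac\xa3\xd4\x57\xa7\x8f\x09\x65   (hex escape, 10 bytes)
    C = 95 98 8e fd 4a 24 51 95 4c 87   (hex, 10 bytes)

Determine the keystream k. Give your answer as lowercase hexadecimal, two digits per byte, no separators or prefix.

3562225e9e73f61a45e2

Since C = msg ⊕ k, XORing both sides with msg gives k = msg ⊕ C.
byte 0: a0 XOR 95 = 35
byte 1: fa XOR 98 = 62
byte 2: ac XOR 8e = 22
byte 3: a3 XOR fd = 5e
byte 4: d4 XOR 4a = 9e
byte 5: 57 XOR 24 = 73
byte 6: a7 XOR 51 = f6
byte 7: 8f XOR 95 = 1a
byte 8: 09 XOR 4c = 45
byte 9: 65 XOR 87 = e2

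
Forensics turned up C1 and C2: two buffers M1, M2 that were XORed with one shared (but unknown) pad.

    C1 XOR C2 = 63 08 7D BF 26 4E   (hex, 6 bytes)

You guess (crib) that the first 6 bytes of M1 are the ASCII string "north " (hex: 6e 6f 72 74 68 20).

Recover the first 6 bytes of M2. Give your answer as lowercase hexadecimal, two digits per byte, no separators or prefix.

0d670fcb4e6e

Since C1 ⊕ C2 = M1 ⊕ M2, XORing with the guessed M1 bytes yields the corresponding M2 bytes: M2 = (C1 ⊕ C2) ⊕ M1.
63 ^ 6e = 0d
08 ^ 6f = 67
7d ^ 72 = 0f
bf ^ 74 = cb
26 ^ 68 = 4e
4e ^ 20 = 6e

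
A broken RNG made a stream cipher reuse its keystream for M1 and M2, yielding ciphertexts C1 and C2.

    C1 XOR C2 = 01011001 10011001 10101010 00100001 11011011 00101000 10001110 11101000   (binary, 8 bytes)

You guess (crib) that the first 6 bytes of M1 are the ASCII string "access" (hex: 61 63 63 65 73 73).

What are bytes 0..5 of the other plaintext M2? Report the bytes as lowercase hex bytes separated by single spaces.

Since C1 ⊕ C2 = M1 ⊕ M2, XORing with the guessed M1 bytes yields the corresponding M2 bytes: M2 = (C1 ⊕ C2) ⊕ M1.
byte 0:  89 ^  97 =  56
byte 1: 153 ^  99 = 250
byte 2: 170 ^  99 = 201
byte 3:  33 ^ 101 =  68
byte 4: 219 ^ 115 = 168
byte 5:  40 ^ 115 =  91

38 fa c9 44 a8 5b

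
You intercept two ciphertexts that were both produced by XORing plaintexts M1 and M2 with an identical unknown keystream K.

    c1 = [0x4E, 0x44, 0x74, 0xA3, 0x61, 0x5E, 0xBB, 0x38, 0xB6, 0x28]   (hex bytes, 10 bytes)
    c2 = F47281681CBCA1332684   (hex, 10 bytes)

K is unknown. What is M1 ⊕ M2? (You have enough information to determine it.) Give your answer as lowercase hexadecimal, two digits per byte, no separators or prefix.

ba36f5cb7de21a0b90ac

c1 ⊕ c2 = (M1 ⊕ K) ⊕ (M2 ⊕ K) = M1 ⊕ M2 — the shared key cancels under XOR.
byte 0: 4e xor f4 = ba
byte 1: 44 xor 72 = 36
byte 2: 74 xor 81 = f5
byte 3: a3 xor 68 = cb
byte 4: 61 xor 1c = 7d
byte 5: 5e xor bc = e2
byte 6: bb xor a1 = 1a
byte 7: 38 xor 33 = 0b
byte 8: b6 xor 26 = 90
byte 9: 28 xor 84 = ac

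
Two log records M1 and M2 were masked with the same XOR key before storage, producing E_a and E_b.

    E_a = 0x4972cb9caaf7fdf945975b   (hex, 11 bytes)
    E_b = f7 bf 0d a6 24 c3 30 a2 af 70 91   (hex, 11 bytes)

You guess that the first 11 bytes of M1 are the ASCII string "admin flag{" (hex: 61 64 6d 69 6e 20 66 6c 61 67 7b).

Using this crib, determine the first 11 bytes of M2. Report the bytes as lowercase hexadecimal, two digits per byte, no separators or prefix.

dfa9ab53e014ab378b80b1

First, E_a ⊕ E_b = (M1 ⊕ K) ⊕ (M2 ⊕ K) = M1 ⊕ M2, so the key drops out. Then M2 = (M1 ⊕ M2) ⊕ M1 over the first 11 bytes.
byte 0: (49 ^ f7) ^ 61 = be ^ 61 = df
byte 1: (72 ^ bf) ^ 64 = cd ^ 64 = a9
byte 2: (cb ^ 0d) ^ 6d = c6 ^ 6d = ab
byte 3: (9c ^ a6) ^ 69 = 3a ^ 69 = 53
byte 4: (aa ^ 24) ^ 6e = 8e ^ 6e = e0
byte 5: (f7 ^ c3) ^ 20 = 34 ^ 20 = 14
byte 6: (fd ^ 30) ^ 66 = cd ^ 66 = ab
byte 7: (f9 ^ a2) ^ 6c = 5b ^ 6c = 37
byte 8: (45 ^ af) ^ 61 = ea ^ 61 = 8b
byte 9: (97 ^ 70) ^ 67 = e7 ^ 67 = 80
byte 10: (5b ^ 91) ^ 7b = ca ^ 7b = b1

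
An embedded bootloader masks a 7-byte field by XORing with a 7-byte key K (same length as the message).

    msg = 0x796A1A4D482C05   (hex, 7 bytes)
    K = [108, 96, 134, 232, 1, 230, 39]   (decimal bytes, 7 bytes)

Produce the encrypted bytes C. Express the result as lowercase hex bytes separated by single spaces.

XOR is its own inverse, so applying the key byte-wise gives the result directly.
byte 0: 121 ^ 108 =  21
byte 1: 106 ^  96 =  10
byte 2:  26 ^ 134 = 156
byte 3:  77 ^ 232 = 165
byte 4:  72 ^   1 =  73
byte 5:  44 ^ 230 = 202
byte 6:   5 ^  39 =  34

15 0a 9c a5 49 ca 22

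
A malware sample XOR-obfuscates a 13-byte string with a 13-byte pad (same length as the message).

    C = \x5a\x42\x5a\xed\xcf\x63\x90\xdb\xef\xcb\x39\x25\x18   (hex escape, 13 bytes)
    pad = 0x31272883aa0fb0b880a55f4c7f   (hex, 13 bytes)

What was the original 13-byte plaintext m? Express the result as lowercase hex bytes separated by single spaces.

01011010 ^ 00110001 = 01101011
01000010 ^ 00100111 = 01100101
01011010 ^ 00101000 = 01110010
11101101 ^ 10000011 = 01101110
11001111 ^ 10101010 = 01100101
01100011 ^ 00001111 = 01101100
10010000 ^ 10110000 = 00100000
11011011 ^ 10111000 = 01100011
11101111 ^ 10000000 = 01101111
11001011 ^ 10100101 = 01101110
00111001 ^ 01011111 = 01100110
00100101 ^ 01001100 = 01101001
00011000 ^ 01111111 = 01100111

6b 65 72 6e 65 6c 20 63 6f 6e 66 69 67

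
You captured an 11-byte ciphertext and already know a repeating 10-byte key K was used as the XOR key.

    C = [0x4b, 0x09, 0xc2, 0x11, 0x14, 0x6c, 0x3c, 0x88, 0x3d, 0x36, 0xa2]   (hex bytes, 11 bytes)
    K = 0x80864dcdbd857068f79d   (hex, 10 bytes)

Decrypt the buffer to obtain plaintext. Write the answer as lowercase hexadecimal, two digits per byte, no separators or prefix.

The 10-byte key repeats, so the effective keystream is 80 86 4d cd bd 85 70 68 f7 9d 80.
byte 0: 4b ^ 80 = cb
byte 1: 09 ^ 86 = 8f
byte 2: c2 ^ 4d = 8f
byte 3: 11 ^ cd = dc
byte 4: 14 ^ bd = a9
byte 5: 6c ^ 85 = e9
byte 6: 3c ^ 70 = 4c
byte 7: 88 ^ 68 = e0
byte 8: 3d ^ f7 = ca
byte 9: 36 ^ 9d = ab
byte 10: a2 ^ 80 = 22

cb8f8fdca9e94ce0caab22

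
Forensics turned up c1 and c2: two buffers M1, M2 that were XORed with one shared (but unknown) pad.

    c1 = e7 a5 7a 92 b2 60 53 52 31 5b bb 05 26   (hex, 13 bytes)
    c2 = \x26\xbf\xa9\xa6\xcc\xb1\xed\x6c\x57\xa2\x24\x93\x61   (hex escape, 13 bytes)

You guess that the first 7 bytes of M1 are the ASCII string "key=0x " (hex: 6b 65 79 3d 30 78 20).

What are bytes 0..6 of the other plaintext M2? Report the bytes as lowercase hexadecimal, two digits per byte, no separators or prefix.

aa7faa094ea99e

First, c1 ⊕ c2 = (M1 ⊕ K) ⊕ (M2 ⊕ K) = M1 ⊕ M2, so the key drops out. Then M2 = (M1 ⊕ M2) ⊕ M1 over the first 7 bytes.
byte 0: (e7 xor 26) xor 6b = c1 xor 6b = aa
byte 1: (a5 xor bf) xor 65 = 1a xor 65 = 7f
byte 2: (7a xor a9) xor 79 = d3 xor 79 = aa
byte 3: (92 xor a6) xor 3d = 34 xor 3d = 09
byte 4: (b2 xor cc) xor 30 = 7e xor 30 = 4e
byte 5: (60 xor b1) xor 78 = d1 xor 78 = a9
byte 6: (53 xor ed) xor 20 = be xor 20 = 9e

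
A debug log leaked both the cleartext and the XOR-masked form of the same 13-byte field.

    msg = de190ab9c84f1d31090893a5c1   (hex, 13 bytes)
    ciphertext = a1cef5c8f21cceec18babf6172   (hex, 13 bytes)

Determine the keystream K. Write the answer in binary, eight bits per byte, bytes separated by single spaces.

Since ciphertext = msg ⊕ K, XORing both sides with msg gives K = msg ⊕ ciphertext.
de ⊕ a1 = 7f
19 ⊕ ce = d7
0a ⊕ f5 = ff
b9 ⊕ c8 = 71
c8 ⊕ f2 = 3a
4f ⊕ 1c = 53
1d ⊕ ce = d3
31 ⊕ ec = dd
09 ⊕ 18 = 11
08 ⊕ ba = b2
93 ⊕ bf = 2c
a5 ⊕ 61 = c4
c1 ⊕ 72 = b3

01111111 11010111 11111111 01110001 00111010 01010011 11010011 11011101 00010001 10110010 00101100 11000100 10110011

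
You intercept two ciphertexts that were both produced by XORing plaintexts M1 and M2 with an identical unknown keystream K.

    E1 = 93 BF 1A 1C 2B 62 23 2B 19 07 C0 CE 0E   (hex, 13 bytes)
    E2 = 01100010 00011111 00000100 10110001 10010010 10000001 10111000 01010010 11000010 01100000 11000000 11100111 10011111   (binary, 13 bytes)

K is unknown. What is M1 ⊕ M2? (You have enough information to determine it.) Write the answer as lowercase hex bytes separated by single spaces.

f1 a0 1e ad b9 e3 9b 79 db 67 00 29 91

E1 ⊕ E2 = (M1 ⊕ K) ⊕ (M2 ⊕ K) = M1 ⊕ M2 — the shared key cancels under XOR.
93 ^ 62 = f1
bf ^ 1f = a0
1a ^ 04 = 1e
1c ^ b1 = ad
2b ^ 92 = b9
62 ^ 81 = e3
23 ^ b8 = 9b
2b ^ 52 = 79
19 ^ c2 = db
07 ^ 60 = 67
c0 ^ c0 = 00
ce ^ e7 = 29
0e ^ 9f = 91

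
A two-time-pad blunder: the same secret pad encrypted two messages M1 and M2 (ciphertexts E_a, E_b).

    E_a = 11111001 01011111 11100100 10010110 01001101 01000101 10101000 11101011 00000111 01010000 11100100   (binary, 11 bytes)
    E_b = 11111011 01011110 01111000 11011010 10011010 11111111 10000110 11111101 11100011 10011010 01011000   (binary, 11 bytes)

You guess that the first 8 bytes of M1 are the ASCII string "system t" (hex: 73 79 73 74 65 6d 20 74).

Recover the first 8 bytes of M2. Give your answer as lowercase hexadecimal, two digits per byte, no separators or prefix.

First, E_a ⊕ E_b = (M1 ⊕ K) ⊕ (M2 ⊕ K) = M1 ⊕ M2, so the key drops out. Then M2 = (M1 ⊕ M2) ⊕ M1 over the first 8 bytes.
byte 0: (f9 ⊕ fb) ⊕ 73 = 02 ⊕ 73 = 71
byte 1: (5f ⊕ 5e) ⊕ 79 = 01 ⊕ 79 = 78
byte 2: (e4 ⊕ 78) ⊕ 73 = 9c ⊕ 73 = ef
byte 3: (96 ⊕ da) ⊕ 74 = 4c ⊕ 74 = 38
byte 4: (4d ⊕ 9a) ⊕ 65 = d7 ⊕ 65 = b2
byte 5: (45 ⊕ ff) ⊕ 6d = ba ⊕ 6d = d7
byte 6: (a8 ⊕ 86) ⊕ 20 = 2e ⊕ 20 = 0e
byte 7: (eb ⊕ fd) ⊕ 74 = 16 ⊕ 74 = 62

7178ef38b2d70e62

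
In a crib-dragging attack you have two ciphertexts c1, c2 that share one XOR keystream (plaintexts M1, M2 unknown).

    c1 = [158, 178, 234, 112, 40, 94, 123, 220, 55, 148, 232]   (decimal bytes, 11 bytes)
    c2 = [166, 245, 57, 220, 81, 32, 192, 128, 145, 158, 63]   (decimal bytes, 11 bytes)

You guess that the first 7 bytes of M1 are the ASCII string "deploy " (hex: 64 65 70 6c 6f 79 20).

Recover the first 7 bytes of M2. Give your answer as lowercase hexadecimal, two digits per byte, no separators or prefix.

First, c1 ⊕ c2 = (M1 ⊕ K) ⊕ (M2 ⊕ K) = M1 ⊕ M2, so the key drops out. Then M2 = (M1 ⊕ M2) ⊕ M1 over the first 7 bytes.
byte 0: (9e ⊕ a6) ⊕ 64 = 38 ⊕ 64 = 5c
byte 1: (b2 ⊕ f5) ⊕ 65 = 47 ⊕ 65 = 22
byte 2: (ea ⊕ 39) ⊕ 70 = d3 ⊕ 70 = a3
byte 3: (70 ⊕ dc) ⊕ 6c = ac ⊕ 6c = c0
byte 4: (28 ⊕ 51) ⊕ 6f = 79 ⊕ 6f = 16
byte 5: (5e ⊕ 20) ⊕ 79 = 7e ⊕ 79 = 07
byte 6: (7b ⊕ c0) ⊕ 20 = bb ⊕ 20 = 9b

5c22a3c016079b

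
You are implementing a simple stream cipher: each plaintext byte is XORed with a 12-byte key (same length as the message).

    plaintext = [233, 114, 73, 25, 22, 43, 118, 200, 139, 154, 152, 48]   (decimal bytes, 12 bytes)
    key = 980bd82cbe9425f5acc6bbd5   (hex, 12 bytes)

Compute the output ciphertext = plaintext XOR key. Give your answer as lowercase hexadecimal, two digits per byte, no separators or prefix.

XOR is its own inverse, so applying the key byte-wise gives the result directly.
byte 0: 233 xor 152 = 113
byte 1: 114 xor  11 = 121
byte 2:  73 xor 216 = 145
byte 3:  25 xor  44 =  53
byte 4:  22 xor 190 = 168
byte 5:  43 xor 148 = 191
byte 6: 118 xor  37 =  83
byte 7: 200 xor 245 =  61
byte 8: 139 xor 172 =  39
byte 9: 154 xor 198 =  92
byte 10: 152 xor 187 =  35
byte 11:  48 xor 213 = 229

71799135a8bf533d275c23e5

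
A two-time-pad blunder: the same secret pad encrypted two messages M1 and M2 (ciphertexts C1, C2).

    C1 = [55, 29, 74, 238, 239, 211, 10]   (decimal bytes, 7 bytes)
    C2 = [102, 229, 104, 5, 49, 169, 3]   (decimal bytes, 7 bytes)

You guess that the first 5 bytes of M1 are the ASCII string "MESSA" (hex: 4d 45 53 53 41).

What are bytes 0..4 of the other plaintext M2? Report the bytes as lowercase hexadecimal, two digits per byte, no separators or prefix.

1cbd71b89f

First, C1 ⊕ C2 = (M1 ⊕ K) ⊕ (M2 ⊕ K) = M1 ⊕ M2, so the key drops out. Then M2 = (M1 ⊕ M2) ⊕ M1 over the first 5 bytes.
byte 0: (37 ^ 66) ^ 4d = 51 ^ 4d = 1c
byte 1: (1d ^ e5) ^ 45 = f8 ^ 45 = bd
byte 2: (4a ^ 68) ^ 53 = 22 ^ 53 = 71
byte 3: (ee ^ 05) ^ 53 = eb ^ 53 = b8
byte 4: (ef ^ 31) ^ 41 = de ^ 41 = 9f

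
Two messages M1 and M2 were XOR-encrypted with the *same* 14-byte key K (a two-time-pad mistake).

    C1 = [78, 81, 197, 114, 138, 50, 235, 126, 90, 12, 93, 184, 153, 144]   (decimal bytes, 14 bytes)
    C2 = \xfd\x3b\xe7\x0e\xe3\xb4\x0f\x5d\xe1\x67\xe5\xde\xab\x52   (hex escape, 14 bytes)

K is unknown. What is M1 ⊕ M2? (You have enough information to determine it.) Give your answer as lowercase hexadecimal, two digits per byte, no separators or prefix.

C1 ⊕ C2 = (M1 ⊕ K) ⊕ (M2 ⊕ K) = M1 ⊕ M2 — the shared key cancels under XOR.
01001110 xor 11111101 = 10110011
01010001 xor 00111011 = 01101010
11000101 xor 11100111 = 00100010
01110010 xor 00001110 = 01111100
10001010 xor 11100011 = 01101001
00110010 xor 10110100 = 10000110
11101011 xor 00001111 = 11100100
01111110 xor 01011101 = 00100011
01011010 xor 11100001 = 10111011
00001100 xor 01100111 = 01101011
01011101 xor 11100101 = 10111000
10111000 xor 11011110 = 01100110
10011001 xor 10101011 = 00110010
10010000 xor 01010010 = 11000010

b36a227c6986e423bb6bb86632c2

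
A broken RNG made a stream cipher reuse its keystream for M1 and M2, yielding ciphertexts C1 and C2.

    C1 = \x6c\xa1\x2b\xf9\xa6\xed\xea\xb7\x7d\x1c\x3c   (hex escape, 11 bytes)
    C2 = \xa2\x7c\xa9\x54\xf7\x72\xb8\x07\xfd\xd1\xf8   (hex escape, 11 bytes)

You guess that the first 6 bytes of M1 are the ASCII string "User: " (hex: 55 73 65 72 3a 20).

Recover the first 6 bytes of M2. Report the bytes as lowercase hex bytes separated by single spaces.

9b ae e7 df 6b bf

First, C1 ⊕ C2 = (M1 ⊕ K) ⊕ (M2 ⊕ K) = M1 ⊕ M2, so the key drops out. Then M2 = (M1 ⊕ M2) ⊕ M1 over the first 6 bytes.
byte 0: (6c XOR a2) XOR 55 = ce XOR 55 = 9b
byte 1: (a1 XOR 7c) XOR 73 = dd XOR 73 = ae
byte 2: (2b XOR a9) XOR 65 = 82 XOR 65 = e7
byte 3: (f9 XOR 54) XOR 72 = ad XOR 72 = df
byte 4: (a6 XOR f7) XOR 3a = 51 XOR 3a = 6b
byte 5: (ed XOR 72) XOR 20 = 9f XOR 20 = bf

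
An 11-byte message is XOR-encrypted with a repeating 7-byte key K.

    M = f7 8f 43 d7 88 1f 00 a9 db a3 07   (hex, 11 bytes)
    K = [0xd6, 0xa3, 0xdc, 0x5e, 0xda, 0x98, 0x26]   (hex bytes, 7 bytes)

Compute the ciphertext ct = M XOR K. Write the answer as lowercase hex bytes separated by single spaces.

21 2c 9f 89 52 87 26 7f 78 7f 59

The 7-byte key repeats, so the effective keystream is d6 a3 dc 5e da 98 26 d6 a3 dc 5e.
byte 0: 247 XOR 214 =  33
byte 1: 143 XOR 163 =  44
byte 2:  67 XOR 220 = 159
byte 3: 215 XOR  94 = 137
byte 4: 136 XOR 218 =  82
byte 5:  31 XOR 152 = 135
byte 6:   0 XOR  38 =  38
byte 7: 169 XOR 214 = 127
byte 8: 219 XOR 163 = 120
byte 9: 163 XOR 220 = 127
byte 10:   7 XOR  94 =  89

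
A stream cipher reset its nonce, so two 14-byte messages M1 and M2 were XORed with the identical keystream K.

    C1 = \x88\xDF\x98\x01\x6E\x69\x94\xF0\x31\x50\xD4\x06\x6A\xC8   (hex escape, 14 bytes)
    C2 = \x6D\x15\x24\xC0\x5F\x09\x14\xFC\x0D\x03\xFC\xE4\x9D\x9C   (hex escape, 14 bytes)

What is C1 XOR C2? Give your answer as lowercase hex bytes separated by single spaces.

C1 ⊕ C2 = (M1 ⊕ K) ⊕ (M2 ⊕ K) = M1 ⊕ M2 — the shared key cancels under XOR.
88 ⊕ 6d = e5
df ⊕ 15 = ca
98 ⊕ 24 = bc
01 ⊕ c0 = c1
6e ⊕ 5f = 31
69 ⊕ 09 = 60
94 ⊕ 14 = 80
f0 ⊕ fc = 0c
31 ⊕ 0d = 3c
50 ⊕ 03 = 53
d4 ⊕ fc = 28
06 ⊕ e4 = e2
6a ⊕ 9d = f7
c8 ⊕ 9c = 54

e5 ca bc c1 31 60 80 0c 3c 53 28 e2 f7 54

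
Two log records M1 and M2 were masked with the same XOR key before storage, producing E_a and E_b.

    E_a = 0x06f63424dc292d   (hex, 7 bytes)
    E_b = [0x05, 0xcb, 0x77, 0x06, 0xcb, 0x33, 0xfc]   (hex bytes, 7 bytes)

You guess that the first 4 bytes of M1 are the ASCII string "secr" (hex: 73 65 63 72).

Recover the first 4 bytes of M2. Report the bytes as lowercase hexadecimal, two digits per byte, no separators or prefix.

First, E_a ⊕ E_b = (M1 ⊕ K) ⊕ (M2 ⊕ K) = M1 ⊕ M2, so the key drops out. Then M2 = (M1 ⊕ M2) ⊕ M1 over the first 4 bytes.
byte 0: (06 xor 05) xor 73 = 03 xor 73 = 70
byte 1: (f6 xor cb) xor 65 = 3d xor 65 = 58
byte 2: (34 xor 77) xor 63 = 43 xor 63 = 20
byte 3: (24 xor 06) xor 72 = 22 xor 72 = 50

70582050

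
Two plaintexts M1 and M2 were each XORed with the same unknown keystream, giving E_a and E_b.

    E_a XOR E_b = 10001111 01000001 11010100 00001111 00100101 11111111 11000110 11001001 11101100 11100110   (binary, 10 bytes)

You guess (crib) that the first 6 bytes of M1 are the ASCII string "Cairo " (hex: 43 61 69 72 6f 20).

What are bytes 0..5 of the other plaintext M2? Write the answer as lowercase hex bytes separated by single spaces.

Since E_a ⊕ E_b = M1 ⊕ M2, XORing with the guessed M1 bytes yields the corresponding M2 bytes: M2 = (E_a ⊕ E_b) ⊕ M1.
8f xor 43 = cc
41 xor 61 = 20
d4 xor 69 = bd
0f xor 72 = 7d
25 xor 6f = 4a
ff xor 20 = df

cc 20 bd 7d 4a df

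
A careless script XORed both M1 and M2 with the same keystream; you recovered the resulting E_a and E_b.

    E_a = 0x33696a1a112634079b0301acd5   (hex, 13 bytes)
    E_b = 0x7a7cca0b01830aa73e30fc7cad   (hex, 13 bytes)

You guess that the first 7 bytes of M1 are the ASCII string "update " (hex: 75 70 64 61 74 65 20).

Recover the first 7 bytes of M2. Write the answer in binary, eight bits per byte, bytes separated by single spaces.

First, E_a ⊕ E_b = (M1 ⊕ K) ⊕ (M2 ⊕ K) = M1 ⊕ M2, so the key drops out. Then M2 = (M1 ⊕ M2) ⊕ M1 over the first 7 bytes.
byte 0: (33 ^ 7a) ^ 75 = 49 ^ 75 = 3c
byte 1: (69 ^ 7c) ^ 70 = 15 ^ 70 = 65
byte 2: (6a ^ ca) ^ 64 = a0 ^ 64 = c4
byte 3: (1a ^ 0b) ^ 61 = 11 ^ 61 = 70
byte 4: (11 ^ 01) ^ 74 = 10 ^ 74 = 64
byte 5: (26 ^ 83) ^ 65 = a5 ^ 65 = c0
byte 6: (34 ^ 0a) ^ 20 = 3e ^ 20 = 1e

00111100 01100101 11000100 01110000 01100100 11000000 00011110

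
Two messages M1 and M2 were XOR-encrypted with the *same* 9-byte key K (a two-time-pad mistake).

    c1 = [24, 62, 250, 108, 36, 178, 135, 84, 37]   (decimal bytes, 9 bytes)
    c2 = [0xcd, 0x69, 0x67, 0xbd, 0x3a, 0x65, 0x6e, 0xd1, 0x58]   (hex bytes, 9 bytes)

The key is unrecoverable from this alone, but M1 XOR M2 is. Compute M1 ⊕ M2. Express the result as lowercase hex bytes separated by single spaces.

c1 ⊕ c2 = (M1 ⊕ K) ⊕ (M2 ⊕ K) = M1 ⊕ M2 — the shared key cancels under XOR.
byte 0: 18 XOR cd = d5
byte 1: 3e XOR 69 = 57
byte 2: fa XOR 67 = 9d
byte 3: 6c XOR bd = d1
byte 4: 24 XOR 3a = 1e
byte 5: b2 XOR 65 = d7
byte 6: 87 XOR 6e = e9
byte 7: 54 XOR d1 = 85
byte 8: 25 XOR 58 = 7d

d5 57 9d d1 1e d7 e9 85 7d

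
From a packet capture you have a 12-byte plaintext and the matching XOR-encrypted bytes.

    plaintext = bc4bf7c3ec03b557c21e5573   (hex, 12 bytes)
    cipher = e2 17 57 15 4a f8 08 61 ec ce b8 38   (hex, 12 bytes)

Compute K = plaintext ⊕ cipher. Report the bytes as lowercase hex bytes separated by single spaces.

Since cipher = plaintext ⊕ K, XORing both sides with plaintext gives K = plaintext ⊕ cipher.
10111100 xor 11100010 = 01011110
01001011 xor 00010111 = 01011100
11110111 xor 01010111 = 10100000
11000011 xor 00010101 = 11010110
11101100 xor 01001010 = 10100110
00000011 xor 11111000 = 11111011
10110101 xor 00001000 = 10111101
01010111 xor 01100001 = 00110110
11000010 xor 11101100 = 00101110
00011110 xor 11001110 = 11010000
01010101 xor 10111000 = 11101101
01110011 xor 00111000 = 01001011

5e 5c a0 d6 a6 fb bd 36 2e d0 ed 4b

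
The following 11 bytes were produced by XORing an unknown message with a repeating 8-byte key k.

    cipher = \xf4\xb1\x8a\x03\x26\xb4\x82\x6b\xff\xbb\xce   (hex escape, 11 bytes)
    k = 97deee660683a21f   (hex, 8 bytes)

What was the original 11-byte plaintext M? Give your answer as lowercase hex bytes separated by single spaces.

63 6f 64 65 20 37 20 74 68 65 20

The 8-byte key repeats, so the effective keystream is 97 de ee 66 06 83 a2 1f 97 de ee.
byte 0: f4 xor 97 = 63
byte 1: b1 xor de = 6f
byte 2: 8a xor ee = 64
byte 3: 03 xor 66 = 65
byte 4: 26 xor 06 = 20
byte 5: b4 xor 83 = 37
byte 6: 82 xor a2 = 20
byte 7: 6b xor 1f = 74
byte 8: ff xor 97 = 68
byte 9: bb xor de = 65
byte 10: ce xor ee = 20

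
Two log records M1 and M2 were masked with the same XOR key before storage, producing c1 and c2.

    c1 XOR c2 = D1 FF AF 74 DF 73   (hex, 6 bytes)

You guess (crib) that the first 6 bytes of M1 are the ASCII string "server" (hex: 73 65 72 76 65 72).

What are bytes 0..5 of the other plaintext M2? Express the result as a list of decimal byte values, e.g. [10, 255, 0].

Since c1 ⊕ c2 = M1 ⊕ M2, XORing with the guessed M1 bytes yields the corresponding M2 bytes: M2 = (c1 ⊕ c2) ⊕ M1.
209 ^ 115 = 162
255 ^ 101 = 154
175 ^ 114 = 221
116 ^ 118 =   2
223 ^ 101 = 186
115 ^ 114 =   1

[162, 154, 221, 2, 186, 1]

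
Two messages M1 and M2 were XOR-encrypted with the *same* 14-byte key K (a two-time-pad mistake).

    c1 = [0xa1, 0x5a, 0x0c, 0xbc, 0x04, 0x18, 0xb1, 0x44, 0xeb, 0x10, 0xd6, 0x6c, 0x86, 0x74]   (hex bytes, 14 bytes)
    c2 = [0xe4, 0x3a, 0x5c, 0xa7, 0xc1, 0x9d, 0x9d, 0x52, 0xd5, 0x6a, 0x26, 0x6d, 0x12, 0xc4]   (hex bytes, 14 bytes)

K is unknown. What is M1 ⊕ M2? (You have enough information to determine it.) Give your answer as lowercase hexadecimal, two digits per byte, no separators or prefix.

c1 ⊕ c2 = (M1 ⊕ K) ⊕ (M2 ⊕ K) = M1 ⊕ M2 — the shared key cancels under XOR.
byte 0: 10100001 ^ 11100100 = 01000101
byte 1: 01011010 ^ 00111010 = 01100000
byte 2: 00001100 ^ 01011100 = 01010000
byte 3: 10111100 ^ 10100111 = 00011011
byte 4: 00000100 ^ 11000001 = 11000101
byte 5: 00011000 ^ 10011101 = 10000101
byte 6: 10110001 ^ 10011101 = 00101100
byte 7: 01000100 ^ 01010010 = 00010110
byte 8: 11101011 ^ 11010101 = 00111110
byte 9: 00010000 ^ 01101010 = 01111010
byte 10: 11010110 ^ 00100110 = 11110000
byte 11: 01101100 ^ 01101101 = 00000001
byte 12: 10000110 ^ 00010010 = 10010100
byte 13: 01110100 ^ 11000100 = 10110000

4560501bc5852c163e7af00194b0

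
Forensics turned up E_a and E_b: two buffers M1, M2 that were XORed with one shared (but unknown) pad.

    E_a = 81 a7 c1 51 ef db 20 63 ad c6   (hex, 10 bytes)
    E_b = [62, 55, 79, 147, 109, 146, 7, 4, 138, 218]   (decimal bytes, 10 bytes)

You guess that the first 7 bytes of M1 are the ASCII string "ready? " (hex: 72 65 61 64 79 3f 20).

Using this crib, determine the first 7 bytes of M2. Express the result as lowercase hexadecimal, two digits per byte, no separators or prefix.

cdf5efa6fb7607

First, E_a ⊕ E_b = (M1 ⊕ K) ⊕ (M2 ⊕ K) = M1 ⊕ M2, so the key drops out. Then M2 = (M1 ⊕ M2) ⊕ M1 over the first 7 bytes.
byte 0: (81 ^ 3e) ^ 72 = bf ^ 72 = cd
byte 1: (a7 ^ 37) ^ 65 = 90 ^ 65 = f5
byte 2: (c1 ^ 4f) ^ 61 = 8e ^ 61 = ef
byte 3: (51 ^ 93) ^ 64 = c2 ^ 64 = a6
byte 4: (ef ^ 6d) ^ 79 = 82 ^ 79 = fb
byte 5: (db ^ 92) ^ 3f = 49 ^ 3f = 76
byte 6: (20 ^ 07) ^ 20 = 27 ^ 20 = 07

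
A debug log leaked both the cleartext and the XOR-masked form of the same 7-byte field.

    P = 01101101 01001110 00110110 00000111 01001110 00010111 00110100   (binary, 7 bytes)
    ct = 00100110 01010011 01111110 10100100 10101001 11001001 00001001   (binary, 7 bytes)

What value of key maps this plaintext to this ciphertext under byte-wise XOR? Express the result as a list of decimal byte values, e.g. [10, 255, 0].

Since ct = P ⊕ key, XORing both sides with P gives key = P ⊕ ct.
6d ^ 26 = 4b
4e ^ 53 = 1d
36 ^ 7e = 48
07 ^ a4 = a3
4e ^ a9 = e7
17 ^ c9 = de
34 ^ 09 = 3d

[75, 29, 72, 163, 231, 222, 61]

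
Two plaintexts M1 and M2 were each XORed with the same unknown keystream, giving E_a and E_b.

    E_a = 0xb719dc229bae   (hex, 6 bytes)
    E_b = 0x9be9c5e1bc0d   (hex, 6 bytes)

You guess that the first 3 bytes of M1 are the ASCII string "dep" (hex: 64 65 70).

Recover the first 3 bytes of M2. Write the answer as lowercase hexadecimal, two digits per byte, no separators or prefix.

First, E_a ⊕ E_b = (M1 ⊕ K) ⊕ (M2 ⊕ K) = M1 ⊕ M2, so the key drops out. Then M2 = (M1 ⊕ M2) ⊕ M1 over the first 3 bytes.
byte 0: (b7 XOR 9b) XOR 64 = 2c XOR 64 = 48
byte 1: (19 XOR e9) XOR 65 = f0 XOR 65 = 95
byte 2: (dc XOR c5) XOR 70 = 19 XOR 70 = 69

489569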